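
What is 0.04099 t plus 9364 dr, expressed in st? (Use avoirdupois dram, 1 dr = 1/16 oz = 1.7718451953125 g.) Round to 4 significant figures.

9.068 stone

0.04099 t = 6.45482 st and 9364 dr = 2.61272 st.
6.45482 + 2.61272 ≈ 9.068 st.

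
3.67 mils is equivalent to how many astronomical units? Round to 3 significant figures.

1 mil = 1.69789 × 10^-16 au.
So 3.67 × 1.69789 × 10^-16 ≈ 6.23 × 10^-16 au.

6.23 × 10^-16 au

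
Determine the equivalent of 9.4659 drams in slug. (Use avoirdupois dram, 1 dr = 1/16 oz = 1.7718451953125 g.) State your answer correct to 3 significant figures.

1 dram = 0.000121410 slug.
So 9.4659 × 0.000121410 ≈ 0.00115 slug.

0.00115 slug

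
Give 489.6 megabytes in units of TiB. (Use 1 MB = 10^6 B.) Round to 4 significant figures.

1 megabyte = 9.09495e-7 TiB.
489.6 × 9.09495e-7 ≈ 0.0004453 TiB.

0.0004453 TiB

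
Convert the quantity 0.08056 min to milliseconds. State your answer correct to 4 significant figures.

4834 ms

1 min = 60000.0 milliseconds.
Then 0.08056 × 60000.0 ≈ 4834 ms.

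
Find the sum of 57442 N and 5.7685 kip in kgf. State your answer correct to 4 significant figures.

8474 kgf

57442 N = 5857.45 kgf and 5.7685 kip = 2616.55 kgf.
5857.45 + 2616.55 ≈ 8474 kgf.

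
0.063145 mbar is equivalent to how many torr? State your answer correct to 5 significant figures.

0.047363 torr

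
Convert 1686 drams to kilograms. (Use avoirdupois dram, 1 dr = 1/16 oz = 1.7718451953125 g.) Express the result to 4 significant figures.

2.987 kg

1 dram = 0.00177185 kg.
So 1686 × 0.00177185 ≈ 2.987 kg.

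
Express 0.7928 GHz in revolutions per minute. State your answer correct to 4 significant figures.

4.757 × 10^10 revolutions per minute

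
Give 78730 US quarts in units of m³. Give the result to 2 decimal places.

74.51 m³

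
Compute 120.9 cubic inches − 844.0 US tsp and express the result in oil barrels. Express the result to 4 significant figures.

-0.01370 bbl

120.9 in³ = 0.0124613 bbl and 844.0 US tsp = 0.0261657 bbl.
0.0124613 − 0.0261657 ≈ -0.01370 bbl.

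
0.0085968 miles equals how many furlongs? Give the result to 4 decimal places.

0.0688 furlong

1 mi = 8.00000 furlong.
Thus 0.0085968 × 8.00000 ≈ 0.0688 furlong.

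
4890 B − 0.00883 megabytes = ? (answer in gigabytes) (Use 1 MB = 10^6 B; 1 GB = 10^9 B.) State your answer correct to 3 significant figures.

-3.94e-6 gigabytes

4890 B = 4.89000e-6 GB and 0.00883 MB = 8.83000e-6 GB.
4.89000e-6 − 8.83000e-6 ≈ -3.94e-6 GB.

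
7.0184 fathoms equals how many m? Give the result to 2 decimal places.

12.84 meters

1 fathom = 1.82880 m.
Thus 7.0184 × 1.82880 ≈ 12.84 m.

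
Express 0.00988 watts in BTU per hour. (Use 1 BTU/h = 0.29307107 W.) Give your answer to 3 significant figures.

0.0337 BTU/h

1 W = 3.41214 BTU/h.
So 0.00988 × 3.41214 ≈ 0.0337 BTU/h.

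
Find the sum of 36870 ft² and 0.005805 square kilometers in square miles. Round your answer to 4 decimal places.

0.0036 mi²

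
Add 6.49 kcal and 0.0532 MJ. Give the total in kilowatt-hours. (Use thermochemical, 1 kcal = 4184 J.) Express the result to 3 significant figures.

0.0223 kWh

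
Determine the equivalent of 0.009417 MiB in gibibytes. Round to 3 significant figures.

9.20 × 10^-6 GiB

1 mebibyte = 0.0009765625 GiB.
0.009417 × 0.0009765625 ≈ 9.20 × 10^-6 GiB.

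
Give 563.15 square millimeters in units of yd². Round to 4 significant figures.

1 square millimeter = 1.19599 × 10^-6 yd².
Then 563.15 × 1.19599 × 10^-6 ≈ 0.0006735 yd².

0.0006735 square yards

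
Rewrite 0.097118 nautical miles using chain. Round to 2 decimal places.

8.94 chain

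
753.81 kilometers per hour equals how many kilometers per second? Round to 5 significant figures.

1 kilometer per hour = 0.000277778 km/s.
Then 753.81 × 0.000277778 ≈ 0.20939 km/s.

0.20939 kilometers per second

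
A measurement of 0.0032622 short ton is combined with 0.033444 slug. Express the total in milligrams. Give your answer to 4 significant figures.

0.0032622 short ton = 2.95942e+6 mg and 0.033444 slug = 488078 mg.
2.95942e+6 + 488078 ≈ 3.447e+6 mg.

3.447e+6 milligrams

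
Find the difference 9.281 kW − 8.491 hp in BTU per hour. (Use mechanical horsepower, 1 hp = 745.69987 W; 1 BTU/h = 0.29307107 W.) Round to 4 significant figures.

10060 BTU/h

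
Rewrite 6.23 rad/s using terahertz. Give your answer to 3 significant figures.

9.92e-13 THz

1 rad/s = 1.59155e-13 terahertz.
Then 6.23 × 1.59155e-13 ≈ 9.92e-13 THz.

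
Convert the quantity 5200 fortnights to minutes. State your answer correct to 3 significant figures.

1 fortnight = 20160.0 min.
5200 × 20160.0 ≈ 1.05 × 10^8 min.

1.05 × 10^8 minutes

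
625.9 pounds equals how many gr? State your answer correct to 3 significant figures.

4.38 × 10^6 gr

1 pound = 7000.00 gr.
Then 625.9 × 7000.00 ≈ 4.38 × 10^6 gr.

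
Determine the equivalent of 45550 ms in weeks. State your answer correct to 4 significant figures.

7.531e-5 weeks

1 ms = 1.65344e-9 wk.
45550 × 1.65344e-9 ≈ 7.531e-5 wk.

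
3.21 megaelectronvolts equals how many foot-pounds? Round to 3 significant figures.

3.79 × 10^-13 ft·lbf

1 MeV = 1.18170 × 10^-13 ft·lbf.
So 3.21 × 1.18170 × 10^-13 ≈ 3.79 × 10^-13 ft·lbf.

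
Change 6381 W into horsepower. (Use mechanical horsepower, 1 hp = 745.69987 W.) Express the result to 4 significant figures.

8.557 hp

1 watt = 0.00134102 hp.
So 6381 × 0.00134102 ≈ 8.557 hp.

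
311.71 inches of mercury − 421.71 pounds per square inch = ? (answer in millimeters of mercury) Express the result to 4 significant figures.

311.71 inHg = 7917.43 mmHg and 421.71 psi = 21808.7 mmHg.
7917.43 − 21808.7 ≈ -13890 mmHg.

-13890 mmHg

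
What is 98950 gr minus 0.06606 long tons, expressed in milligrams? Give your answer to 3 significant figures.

-6.07e+7 milligrams

98950 gr = 6.41185e+6 mg and 0.06606 long ton = 6.71201e+7 mg.
6.41185e+6 − 6.71201e+7 ≈ -6.07e+7 mg.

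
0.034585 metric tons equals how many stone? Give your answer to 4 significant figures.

1 metric ton = 157.473 stone.
Then 0.034585 × 157.473 ≈ 5.446 st.

5.446 stone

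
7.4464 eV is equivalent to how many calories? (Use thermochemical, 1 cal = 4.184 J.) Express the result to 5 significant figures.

1 electronvolt = 3.82929e-20 calories.
Then 7.4464 × 3.82929e-20 ≈ 2.8514e-19 cal.

2.8514e-19 cal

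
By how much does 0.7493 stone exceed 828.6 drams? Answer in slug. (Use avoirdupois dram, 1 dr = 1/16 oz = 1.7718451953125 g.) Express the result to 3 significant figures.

0.225 slugs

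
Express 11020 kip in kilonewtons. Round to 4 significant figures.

1 kip = 4.44822 kN.
Then 11020 × 4.44822 ≈ 49020 kN.

49020 kilonewtons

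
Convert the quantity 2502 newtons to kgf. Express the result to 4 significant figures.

255.1 kgf

1 N = 0.101972 kgf.
Thus 2502 × 0.101972 ≈ 255.1 kgf.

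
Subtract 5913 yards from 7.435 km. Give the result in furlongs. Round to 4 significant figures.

7.435 km = 36.9592 furlong and 5913 yd = 26.8773 furlong.
36.9592 − 26.8773 ≈ 10.08 furlong.

10.08 furlong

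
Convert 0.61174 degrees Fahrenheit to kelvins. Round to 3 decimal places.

K = (°F + 459.67) × 5/9.
Applying the formula gives 255.712 K.

255.712 kelvins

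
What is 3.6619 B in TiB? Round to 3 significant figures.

1 B = 9.09495e-13 TiB.
3.6619 × 9.09495e-13 ≈ 3.33e-12 TiB.

3.33e-12 TiB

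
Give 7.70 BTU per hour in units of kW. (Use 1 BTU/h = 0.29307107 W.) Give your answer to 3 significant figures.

1 BTU per hour = 0.000293071 kilowatts.
Then 7.70 × 0.000293071 ≈ 0.00226 kW.

0.00226 kW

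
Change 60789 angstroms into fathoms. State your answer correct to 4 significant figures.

1 angstrom = 5.46807e-11 fathoms.
Thus 60789 × 5.46807e-11 ≈ 3.324e-6 fathom.

3.324e-6 fathom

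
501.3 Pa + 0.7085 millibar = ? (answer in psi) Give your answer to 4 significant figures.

0.08298 psi

501.3 Pa = 0.0727074 psi and 0.7085 mbar = 0.0102759 psi.
0.0727074 + 0.0102759 ≈ 0.08298 psi.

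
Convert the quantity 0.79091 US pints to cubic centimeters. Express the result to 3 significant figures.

374 cubic centimeters

1 US pint = 473.176 cm³.
Then 0.79091 × 473.176 ≈ 374 cm³.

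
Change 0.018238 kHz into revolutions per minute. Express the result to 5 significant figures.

1 kHz = 60000.0 revolutions per minute.
Then 0.018238 × 60000.0 ≈ 1094.3 rpm.

1094.3 revolutions per minute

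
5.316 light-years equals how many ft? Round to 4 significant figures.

1 light-year = 3.10391 × 10^16 ft.
So 5.316 × 3.10391 × 10^16 ≈ 1.650 × 10^17 ft.

1.650 × 10^17 feet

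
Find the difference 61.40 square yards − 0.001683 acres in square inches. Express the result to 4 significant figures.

61.40 yd² = 79574.4 in² and 0.001683 acre = 10556.9 in².
79574.4 − 10556.9 ≈ 69020 in².

69020 in²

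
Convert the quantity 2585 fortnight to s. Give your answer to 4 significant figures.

3.127e+9 s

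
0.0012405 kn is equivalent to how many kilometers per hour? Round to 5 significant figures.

1 knot = 1.85200 kilometers per hour.
0.0012405 × 1.85200 ≈ 0.0022974 km/h.

0.0022974 kilometers per hour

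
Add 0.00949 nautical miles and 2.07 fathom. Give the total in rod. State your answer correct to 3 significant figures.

0.00949 nmi = 3.49469 rod and 2.07 fathom = 0.752727 rod.
3.49469 + 0.752727 ≈ 4.25 rod.

4.25 rods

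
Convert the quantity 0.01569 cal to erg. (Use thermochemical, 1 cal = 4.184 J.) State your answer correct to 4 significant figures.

656500 ergs

1 calorie = 4.18400 × 10^7 erg.
Then 0.01569 × 4.18400 × 10^7 ≈ 656500 erg.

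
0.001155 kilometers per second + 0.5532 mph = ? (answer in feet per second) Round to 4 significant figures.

4.601 feet per second

0.001155 km/s = 3.78937 ft/s and 0.5532 mph = 0.811360 ft/s.
3.78937 + 0.811360 ≈ 4.601 ft/s.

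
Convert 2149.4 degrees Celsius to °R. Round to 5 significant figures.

4360.6 degrees Rankine

°R = (°C + 273.15) × 9/5.
Applying the formula gives 4360.6 °R.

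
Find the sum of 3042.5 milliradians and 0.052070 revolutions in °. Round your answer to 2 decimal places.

3042.5 mrad = 174.322 ° and 0.052070 rev = 18.7452 °.
174.322 + 18.7452 ≈ 193.07 °.

193.07 °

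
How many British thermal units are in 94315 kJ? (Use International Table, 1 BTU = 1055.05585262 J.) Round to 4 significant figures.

89390 BTU

1 kilojoule = 0.947817 BTU.
So 94315 × 0.947817 ≈ 89390 BTU.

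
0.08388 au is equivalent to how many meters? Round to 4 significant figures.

1 au = 1.49598e+11 meters.
So 0.08388 × 1.49598e+11 ≈ 1.255e+10 m.

1.255e+10 m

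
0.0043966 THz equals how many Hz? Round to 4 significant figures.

4.397e+9 hertz

1 THz = 1.00000e+12 hertz.
So 0.0043966 × 1.00000e+12 ≈ 4.397e+9 Hz.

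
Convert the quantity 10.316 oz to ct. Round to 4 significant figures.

1 oz = 141.748 ct.
So 10.316 × 141.748 ≈ 1462 ct.

1462 carats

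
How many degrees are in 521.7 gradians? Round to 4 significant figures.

1 grad = 0.900000 °.
521.7 × 0.900000 ≈ 469.5 °.

469.5 °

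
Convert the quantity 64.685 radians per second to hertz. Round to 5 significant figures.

1 rad/s = 0.159155 Hz.
Thus 64.685 × 0.159155 ≈ 10.295 Hz.

10.295 Hz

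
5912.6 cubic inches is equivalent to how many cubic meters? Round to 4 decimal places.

0.0969 cubic meters

1 in³ = 1.63871e-5 m³.
Thus 5912.6 × 1.63871e-5 ≈ 0.0969 m³.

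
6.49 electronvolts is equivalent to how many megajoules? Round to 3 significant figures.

1.04 × 10^-24 MJ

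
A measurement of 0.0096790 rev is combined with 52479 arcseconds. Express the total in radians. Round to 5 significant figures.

0.31524 rad

0.0096790 rev = 0.0608150 rad and 52479 arcsec = 0.254425 rad.
0.0608150 + 0.254425 ≈ 0.31524 rad.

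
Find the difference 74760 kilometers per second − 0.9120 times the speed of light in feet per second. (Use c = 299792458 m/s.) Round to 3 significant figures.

-6.52 × 10^8 feet per second

74760 km/s = 2.45276 × 10^8 ft/s and 0.9120 c = 8.97017 × 10^8 ft/s.
2.45276 × 10^8 − 8.97017 × 10^8 ≈ -6.52 × 10^8 ft/s.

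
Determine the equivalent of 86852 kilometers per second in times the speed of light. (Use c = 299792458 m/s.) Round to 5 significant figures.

0.28971 c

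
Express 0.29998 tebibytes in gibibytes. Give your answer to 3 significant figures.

307 GiB

1 tebibyte = 1024.00 GiB.
So 0.29998 × 1024.00 ≈ 307 GiB.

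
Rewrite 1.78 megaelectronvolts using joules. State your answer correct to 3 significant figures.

1 megaelectronvolt = 1.60218e-13 joules.
So 1.78 × 1.60218e-13 ≈ 2.85e-13 J.

2.85e-13 joules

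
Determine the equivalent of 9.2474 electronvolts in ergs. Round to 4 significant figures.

1.482 × 10^-11 ergs

1 electronvolt = 1.60218 × 10^-12 erg.
Then 9.2474 × 1.60218 × 10^-12 ≈ 1.482 × 10^-11 erg.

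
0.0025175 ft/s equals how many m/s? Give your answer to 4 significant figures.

0.0007673 m/s

1 foot per second = 0.304800 meters per second.
0.0025175 × 0.304800 ≈ 0.0007673 m/s.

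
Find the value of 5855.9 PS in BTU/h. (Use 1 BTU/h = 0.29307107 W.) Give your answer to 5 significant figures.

1 PS = 2509.63 BTU/h.
Then 5855.9 × 2509.63 ≈ 1.4696 × 10^7 BTU/h.

1.4696 × 10^7 BTU per hour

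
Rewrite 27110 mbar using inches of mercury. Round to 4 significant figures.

800.6 inHg

1 millibar = 0.0295300 inHg.
Then 27110 × 0.0295300 ≈ 800.6 inHg.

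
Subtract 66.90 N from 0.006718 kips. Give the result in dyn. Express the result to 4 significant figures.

-3.702 × 10^6 dyn

0.006718 kip = 2.98832 × 10^6 dyn and 66.90 N = 6.69000 × 10^6 dyn.
2.98832 × 10^6 − 6.69000 × 10^6 ≈ -3.702 × 10^6 dyn.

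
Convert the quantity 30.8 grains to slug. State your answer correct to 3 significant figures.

0.000137 slug

1 grain = 4.44014e-6 slugs.
30.8 × 4.44014e-6 ≈ 0.000137 slug.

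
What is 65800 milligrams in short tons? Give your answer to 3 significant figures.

7.25e-5 short ton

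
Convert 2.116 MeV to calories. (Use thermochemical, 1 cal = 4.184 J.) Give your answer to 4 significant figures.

8.103 × 10^-14 calories

1 megaelectronvolt = 3.82929 × 10^-14 calories.
Then 2.116 × 3.82929 × 10^-14 ≈ 8.103 × 10^-14 cal.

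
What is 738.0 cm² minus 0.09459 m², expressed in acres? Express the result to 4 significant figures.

738.0 cm² = 1.82364 × 10^-5 acre and 0.09459 m² = 2.33737 × 10^-5 acre.
1.82364 × 10^-5 − 2.33737 × 10^-5 ≈ -5.137 × 10^-6 acre.

-5.137 × 10^-6 acre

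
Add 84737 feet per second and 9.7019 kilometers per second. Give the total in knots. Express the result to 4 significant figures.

69060 knots

84737 ft/s = 50205.3 kn and 9.7019 km/s = 18859.0 kn.
50205.3 + 18859.0 ≈ 69060 kn.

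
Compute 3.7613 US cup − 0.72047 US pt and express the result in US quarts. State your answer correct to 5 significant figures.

0.58009 US qt

3.7613 US cup = 0.940325 US qt and 0.72047 US pt = 0.360235 US qt.
0.940325 − 0.360235 ≈ 0.58009 US qt.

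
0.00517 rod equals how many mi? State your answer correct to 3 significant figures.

1.62 × 10^-5 mi

1 rod = 0.00312500 mi.
So 0.00517 × 0.00312500 ≈ 1.62 × 10^-5 mi.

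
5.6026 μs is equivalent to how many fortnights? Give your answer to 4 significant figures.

1 microsecond = 8.26720 × 10^-13 fortnights.
5.6026 × 8.26720 × 10^-13 ≈ 4.632 × 10^-12 fortnight.

4.632 × 10^-12 fortnights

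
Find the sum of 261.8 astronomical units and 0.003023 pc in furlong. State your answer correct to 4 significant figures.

6.584 × 10^11 furlongs

261.8 au = 1.94687 × 10^11 furlong and 0.003023 pc = 4.63692 × 10^11 furlong.
1.94687 × 10^11 + 4.63692 × 10^11 ≈ 6.584 × 10^11 furlong.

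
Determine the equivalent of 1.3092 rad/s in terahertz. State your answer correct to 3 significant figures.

2.08e-13 terahertz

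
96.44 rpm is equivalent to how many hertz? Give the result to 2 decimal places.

1 rpm = 0.0166667 hertz.
Then 96.44 × 0.0166667 ≈ 1.61 Hz.

1.61 hertz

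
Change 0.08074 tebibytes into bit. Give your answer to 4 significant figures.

7.102 × 10^11 bits

1 tebibyte = 8.79609 × 10^12 bit.
So 0.08074 × 8.79609 × 10^12 ≈ 7.102 × 10^11 bit.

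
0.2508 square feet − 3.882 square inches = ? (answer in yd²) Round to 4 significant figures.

0.2508 ft² = 0.0278667 yd² and 3.882 in² = 0.00299537 yd².
0.0278667 − 0.00299537 ≈ 0.02487 yd².

0.02487 square yards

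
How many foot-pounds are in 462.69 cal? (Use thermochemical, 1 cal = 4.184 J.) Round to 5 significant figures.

1427.8 foot-pounds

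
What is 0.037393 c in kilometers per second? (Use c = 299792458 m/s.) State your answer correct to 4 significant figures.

1 c = 299792 kilometers per second.
So 0.037393 × 299792 ≈ 11210 km/s.

11210 km/s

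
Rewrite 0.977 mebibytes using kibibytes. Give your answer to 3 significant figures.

1 MiB = 1024.00 KiB.
Thus 0.977 × 1024.00 ≈ 1000 KiB.

1000 KiB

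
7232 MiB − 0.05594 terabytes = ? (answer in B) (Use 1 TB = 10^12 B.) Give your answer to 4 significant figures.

-4.836 × 10^10 bytes

7232 MiB = 7.58330 × 10^9 B and 0.05594 TB = 5.59400 × 10^10 B.
7.58330 × 10^9 − 5.59400 × 10^10 ≈ -4.836 × 10^10 B.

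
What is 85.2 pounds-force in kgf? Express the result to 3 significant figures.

38.6 kgf

1 pound-force = 0.453592 kgf.
85.2 × 0.453592 ≈ 38.6 kgf.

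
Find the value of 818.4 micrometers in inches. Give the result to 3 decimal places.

0.032 in

1 micrometer = 3.93701e-5 inches.
Thus 818.4 × 3.93701e-5 ≈ 0.032 in.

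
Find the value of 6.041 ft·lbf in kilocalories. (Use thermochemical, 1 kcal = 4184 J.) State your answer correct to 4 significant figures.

0.001958 kcal

1 foot-pound = 0.000324048 kcal.
Thus 6.041 × 0.000324048 ≈ 0.001958 kcal.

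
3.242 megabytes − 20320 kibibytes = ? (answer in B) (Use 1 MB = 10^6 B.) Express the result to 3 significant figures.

-1.76e+7 B

3.242 MB = 3.24200e+6 B and 20320 KiB = 2.08077e+7 B.
3.24200e+6 − 2.08077e+7 ≈ -1.76e+7 B.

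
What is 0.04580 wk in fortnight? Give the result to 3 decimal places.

0.023 fortnight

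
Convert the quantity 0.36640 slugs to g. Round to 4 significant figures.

5347 grams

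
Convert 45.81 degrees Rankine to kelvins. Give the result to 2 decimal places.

°R = K × 9/5.
Applying the formula gives 25.45 K.

25.45 K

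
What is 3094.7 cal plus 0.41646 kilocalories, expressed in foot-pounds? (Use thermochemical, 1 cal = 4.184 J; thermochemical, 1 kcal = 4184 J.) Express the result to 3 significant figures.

10800 ft·lbf

3094.7 cal = 9550.12 ft·lbf and 0.41646 kcal = 1285.18 ft·lbf.
9550.12 + 1285.18 ≈ 10800 ft·lbf.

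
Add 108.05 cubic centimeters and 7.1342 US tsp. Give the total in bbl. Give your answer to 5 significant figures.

108.05 cm³ = 0.000679614 bbl and 7.1342 US tsp = 0.000221174 bbl.
0.000679614 + 0.000221174 ≈ 0.00090079 bbl.

0.00090079 bbl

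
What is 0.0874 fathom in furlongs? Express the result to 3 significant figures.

1 fathom = 0.00909091 furlong.
0.0874 × 0.00909091 ≈ 0.000795 furlong.

0.000795 furlong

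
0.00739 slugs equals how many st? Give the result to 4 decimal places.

0.0170 st

1 slug = 2.29815 st.
So 0.00739 × 2.29815 ≈ 0.0170 st.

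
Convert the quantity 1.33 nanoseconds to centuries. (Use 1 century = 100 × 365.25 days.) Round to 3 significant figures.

4.21e-19 century

1 nanosecond = 3.16881e-19 centuries.
Then 1.33 × 3.16881e-19 ≈ 4.21e-19 century.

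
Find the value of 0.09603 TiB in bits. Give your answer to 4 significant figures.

8.447 × 10^11 bits

1 tebibyte = 8.79609 × 10^12 bit.
Then 0.09603 × 8.79609 × 10^12 ≈ 8.447 × 10^11 bit.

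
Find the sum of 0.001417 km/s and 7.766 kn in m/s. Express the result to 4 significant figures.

0.001417 km/s = 1.41700 m/s and 7.766 kn = 3.99518 m/s.
1.41700 + 3.99518 ≈ 5.412 m/s.

5.412 m/s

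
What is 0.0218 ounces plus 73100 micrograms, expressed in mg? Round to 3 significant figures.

691 mg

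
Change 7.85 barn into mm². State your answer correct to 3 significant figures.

1 barn = 1.00000e-22 mm².
So 7.85 × 1.00000e-22 ≈ 7.85e-22 mm².

7.85e-22 mm²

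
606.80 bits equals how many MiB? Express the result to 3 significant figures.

1 bit = 1.19209 × 10^-7 mebibytes.
So 606.80 × 1.19209 × 10^-7 ≈ 7.23 × 10^-5 MiB.

7.23 × 10^-5 MiB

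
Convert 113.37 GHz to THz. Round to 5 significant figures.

1 GHz = 0.00100000 THz.
Then 113.37 × 0.00100000 ≈ 0.11337 THz.

0.11337 THz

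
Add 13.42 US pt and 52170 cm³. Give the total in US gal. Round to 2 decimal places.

15.46 US gal

13.42 US pt = 1.67750 US gal and 52170 cm³ = 13.7819 US gal.
1.67750 + 13.7819 ≈ 15.46 US gal.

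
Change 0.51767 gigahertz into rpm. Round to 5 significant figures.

1 GHz = 6.00000 × 10^10 rpm.
Thus 0.51767 × 6.00000 × 10^10 ≈ 3.1060 × 10^10 rpm.

3.1060 × 10^10 rpm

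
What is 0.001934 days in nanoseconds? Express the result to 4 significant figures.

1.671e+11 nanoseconds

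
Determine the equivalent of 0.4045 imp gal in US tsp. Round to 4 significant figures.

373.1 US teaspoons

1 imperial gallon = 922.330 US tsp.
Then 0.4045 × 922.330 ≈ 373.1 US tsp.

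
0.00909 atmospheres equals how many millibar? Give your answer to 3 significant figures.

9.21 mbar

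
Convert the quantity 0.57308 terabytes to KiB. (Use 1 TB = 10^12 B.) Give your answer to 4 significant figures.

1 terabyte = 9.765625 × 10^8 kibibytes.
Thus 0.57308 × 9.765625 × 10^8 ≈ 5.596 × 10^8 KiB.

5.596 × 10^8 KiB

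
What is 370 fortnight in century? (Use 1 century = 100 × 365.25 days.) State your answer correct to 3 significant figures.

0.142 century

1 fortnight = 0.000383299 centuries.
Thus 370 × 0.000383299 ≈ 0.142 century.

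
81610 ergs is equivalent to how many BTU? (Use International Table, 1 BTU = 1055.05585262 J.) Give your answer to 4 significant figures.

1 erg = 9.47817 × 10^-11 BTU.
Thus 81610 × 9.47817 × 10^-11 ≈ 7.735 × 10^-6 BTU.

7.735 × 10^-6 British thermal units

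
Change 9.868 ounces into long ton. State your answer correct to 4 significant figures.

1 ounce = 2.79018 × 10^-5 long tons.
9.868 × 2.79018 × 10^-5 ≈ 0.0002753 long ton.

0.0002753 long ton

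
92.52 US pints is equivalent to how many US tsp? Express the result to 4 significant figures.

1 US pint = 96.0000 US tsp.
Then 92.52 × 96.0000 ≈ 8882 US tsp.

8882 US tsp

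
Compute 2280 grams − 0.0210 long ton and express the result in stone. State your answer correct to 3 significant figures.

-3.00 st

2280 g = 0.359039 st and 0.0210 long ton = 3.36000 st.
0.359039 − 3.36000 ≈ -3.00 st.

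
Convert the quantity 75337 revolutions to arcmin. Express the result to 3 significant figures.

1.63 × 10^9 arcminutes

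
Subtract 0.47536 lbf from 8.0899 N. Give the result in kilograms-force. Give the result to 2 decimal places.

0.61 kilograms-force

8.0899 N = 0.824940 kgf and 0.47536 lbf = 0.215620 kgf.
0.824940 − 0.215620 ≈ 0.61 kgf.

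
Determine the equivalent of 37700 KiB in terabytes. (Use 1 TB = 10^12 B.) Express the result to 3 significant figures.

1 KiB = 1.02400 × 10^-9 TB.
Thus 37700 × 1.02400 × 10^-9 ≈ 3.86 × 10^-5 TB.

3.86 × 10^-5 TB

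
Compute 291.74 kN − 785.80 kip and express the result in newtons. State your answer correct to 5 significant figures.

291.74 kN = 291740 N and 785.80 kip = 3.49541e+6 N.
291740 − 3.49541e+6 ≈ -3.2037e+6 N.

-3.2037e+6 N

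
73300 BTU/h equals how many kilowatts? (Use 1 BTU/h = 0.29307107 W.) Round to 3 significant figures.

21.5 kW

1 BTU/h = 0.000293071 kW.
Thus 73300 × 0.000293071 ≈ 21.5 kW.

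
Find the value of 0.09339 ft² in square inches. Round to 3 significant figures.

1 ft² = 144.000 square inches.
Then 0.09339 × 144.000 ≈ 13.4 in².

13.4 square inches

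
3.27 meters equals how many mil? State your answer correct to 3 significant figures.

129000 mils

1 meter = 39370.1 mil.
Then 3.27 × 39370.1 ≈ 129000 mil.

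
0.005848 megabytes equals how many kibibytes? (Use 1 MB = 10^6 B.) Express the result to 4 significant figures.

5.711 kibibytes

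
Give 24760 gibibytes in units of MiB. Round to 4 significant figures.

2.535e+7 mebibytes

1 GiB = 1024.00 MiB.
Then 24760 × 1024.00 ≈ 2.535e+7 MiB.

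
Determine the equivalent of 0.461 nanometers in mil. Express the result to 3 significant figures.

1 nm = 3.93701 × 10^-5 mil.
Thus 0.461 × 3.93701 × 10^-5 ≈ 1.81 × 10^-5 mil.

1.81 × 10^-5 mil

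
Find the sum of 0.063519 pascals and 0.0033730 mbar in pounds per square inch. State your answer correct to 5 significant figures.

0.063519 Pa = 9.21265 × 10^-6 psi and 0.0033730 mbar = 4.89212 × 10^-5 psi.
9.21265 × 10^-6 + 4.89212 × 10^-5 ≈ 5.8134 × 10^-5 psi.

5.8134 × 10^-5 pounds per square inch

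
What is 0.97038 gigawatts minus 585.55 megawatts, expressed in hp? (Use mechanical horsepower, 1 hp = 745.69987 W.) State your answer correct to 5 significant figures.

516070 hp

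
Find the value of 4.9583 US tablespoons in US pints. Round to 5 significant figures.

0.15495 US pints

1 US tbsp = 0.0312500 US pints.
Thus 4.9583 × 0.0312500 ≈ 0.15495 US pt.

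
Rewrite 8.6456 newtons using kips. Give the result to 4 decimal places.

0.0019 kips

1 N = 0.000224809 kips.
Thus 8.6456 × 0.000224809 ≈ 0.0019 kip.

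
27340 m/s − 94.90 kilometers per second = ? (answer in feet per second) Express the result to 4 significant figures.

-221700 ft/s

27340 m/s = 89698.2 ft/s and 94.90 km/s = 311352 ft/s.
89698.2 − 311352 ≈ -221700 ft/s.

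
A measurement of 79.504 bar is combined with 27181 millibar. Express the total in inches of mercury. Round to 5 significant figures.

3150.4 inHg

79.504 bar = 2347.75 inHg and 27181 mbar = 802.654 inHg.
2347.75 + 802.654 ≈ 3150.4 inHg.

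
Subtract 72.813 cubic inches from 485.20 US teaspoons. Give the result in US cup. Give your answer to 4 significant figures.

485.20 US tsp = 10.1083 US cup and 72.813 in³ = 5.04332 US cup.
10.1083 − 5.04332 ≈ 5.065 US cup.

5.065 US cup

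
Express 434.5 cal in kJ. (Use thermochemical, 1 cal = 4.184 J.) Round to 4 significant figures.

1.818 kJ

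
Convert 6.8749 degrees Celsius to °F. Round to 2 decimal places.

44.37 degrees Fahrenheit

°F = °C × 9/5 + 32.
Applying the formula gives 44.37 °F.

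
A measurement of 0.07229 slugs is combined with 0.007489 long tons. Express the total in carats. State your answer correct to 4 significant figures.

0.07229 slug = 5274.97 ct and 0.007489 long ton = 38045.9 ct.
5274.97 + 38045.9 ≈ 43320 ct.

43320 carats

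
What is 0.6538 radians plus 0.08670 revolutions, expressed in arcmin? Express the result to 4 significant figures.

4120 arcmin

0.6538 rad = 2247.60 arcmin and 0.08670 rev = 1872.72 arcmin.
2247.60 + 1872.72 ≈ 4120 arcmin.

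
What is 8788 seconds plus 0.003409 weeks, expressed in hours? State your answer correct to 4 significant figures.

8788 s = 2.44111 h and 0.003409 wk = 0.572712 h.
2.44111 + 0.572712 ≈ 3.014 h.

3.014 h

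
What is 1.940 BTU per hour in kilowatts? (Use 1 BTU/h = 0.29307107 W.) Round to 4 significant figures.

0.0005686 kilowatts

1 BTU per hour = 0.000293071 kilowatts.
Thus 1.940 × 0.000293071 ≈ 0.0005686 kW.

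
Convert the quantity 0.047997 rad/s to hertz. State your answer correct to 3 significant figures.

1 rad/s = 0.159155 hertz.
0.047997 × 0.159155 ≈ 0.00764 Hz.

0.00764 hertz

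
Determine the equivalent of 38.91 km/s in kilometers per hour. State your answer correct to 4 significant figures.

1 km/s = 3600.00 km/h.
So 38.91 × 3600.00 ≈ 140100 km/h.

140100 kilometers per hour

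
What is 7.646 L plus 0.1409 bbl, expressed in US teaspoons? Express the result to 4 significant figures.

7.646 L = 1551.25 US tsp and 0.1409 bbl = 4544.87 US tsp.
1551.25 + 4544.87 ≈ 6096 US tsp.

6096 US teaspoons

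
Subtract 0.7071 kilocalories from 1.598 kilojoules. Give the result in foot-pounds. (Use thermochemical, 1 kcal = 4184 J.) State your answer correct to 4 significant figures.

-1003 ft·lbf

1.598 kJ = 1178.62 ft·lbf and 0.7071 kcal = 2182.08 ft·lbf.
1178.62 − 2182.08 ≈ -1003 ft·lbf.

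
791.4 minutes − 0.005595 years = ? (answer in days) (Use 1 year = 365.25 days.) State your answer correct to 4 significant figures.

-1.494 d

791.4 min = 0.549583 d and 0.005595 yr = 2.04357 d.
0.549583 − 2.04357 ≈ -1.494 d.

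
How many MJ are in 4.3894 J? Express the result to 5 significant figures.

4.3894e-6 megajoules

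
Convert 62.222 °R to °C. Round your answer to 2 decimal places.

-238.58 degrees Celsius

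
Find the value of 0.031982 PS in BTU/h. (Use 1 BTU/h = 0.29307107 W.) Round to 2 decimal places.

80.26 BTU/h

1 metric horsepower = 2509.63 BTU/h.
Thus 0.031982 × 2509.63 ≈ 80.26 BTU/h.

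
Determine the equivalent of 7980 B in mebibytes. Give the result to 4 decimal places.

1 byte = 9.53674 × 10^-7 mebibytes.
So 7980 × 9.53674 × 10^-7 ≈ 0.0076 MiB.

0.0076 MiB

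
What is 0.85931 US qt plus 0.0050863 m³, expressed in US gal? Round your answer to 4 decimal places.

1.5585 US gallons

0.85931 US qt = 0.2148275 US gal and 0.0050863 m³ = 1.343658 US gal.
0.2148275 + 1.343658 ≈ 1.5585 US gal.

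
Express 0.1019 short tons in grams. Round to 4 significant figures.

1 short ton = 907185 g.
Then 0.1019 × 907185 ≈ 92440 g.

92440 g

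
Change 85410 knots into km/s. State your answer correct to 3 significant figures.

43.9 km/s

1 knot = 0.000514444 kilometers per second.
Thus 85410 × 0.000514444 ≈ 43.9 km/s.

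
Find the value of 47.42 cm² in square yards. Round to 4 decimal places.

0.0057 square yards

1 cm² = 0.000119599 square yards.
47.42 × 0.000119599 ≈ 0.0057 yd².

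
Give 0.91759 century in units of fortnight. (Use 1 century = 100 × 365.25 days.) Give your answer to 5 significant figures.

1 century = 2608.93 fortnight.
So 0.91759 × 2608.93 ≈ 2393.9 fortnight.

2393.9 fortnight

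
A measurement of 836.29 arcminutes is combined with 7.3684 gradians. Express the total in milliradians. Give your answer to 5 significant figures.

359.01 mrad

836.29 arcmin = 243.267 mrad and 7.3684 grad = 115.743 mrad.
243.267 + 115.743 ≈ 359.01 mrad.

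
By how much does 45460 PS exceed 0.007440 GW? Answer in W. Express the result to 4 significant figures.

45460 PS = 3.34358 × 10^7 W and 0.007440 GW = 7.44000 × 10^6 W.
3.34358 × 10^7 − 7.44000 × 10^6 ≈ 2.600 × 10^7 W.

2.600 × 10^7 W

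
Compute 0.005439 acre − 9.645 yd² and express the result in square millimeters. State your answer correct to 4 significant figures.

1.395 × 10^7 mm²

0.005439 acre = 2.20109 × 10^7 mm² and 9.645 yd² = 8.06445 × 10^6 mm².
2.20109 × 10^7 − 8.06445 × 10^6 ≈ 1.395 × 10^7 mm².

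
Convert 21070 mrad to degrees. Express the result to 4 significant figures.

1207 °

1 mrad = 0.0572958 °.
Thus 21070 × 0.0572958 ≈ 1207 °.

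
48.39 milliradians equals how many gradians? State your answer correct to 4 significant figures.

3.081 grad

1 milliradian = 0.0636620 grad.
Then 48.39 × 0.0636620 ≈ 3.081 grad.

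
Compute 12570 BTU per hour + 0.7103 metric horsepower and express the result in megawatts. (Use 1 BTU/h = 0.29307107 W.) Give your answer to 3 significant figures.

0.00421 MW

12570 BTU/h = 0.00368390 MW and 0.7103 PS = 0.000522425 MW.
0.00368390 + 0.000522425 ≈ 0.00421 MW.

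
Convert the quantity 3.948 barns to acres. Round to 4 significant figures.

9.756 × 10^-32 acre

1 barn = 2.47105 × 10^-32 acres.
Thus 3.948 × 2.47105 × 10^-32 ≈ 9.756 × 10^-32 acre.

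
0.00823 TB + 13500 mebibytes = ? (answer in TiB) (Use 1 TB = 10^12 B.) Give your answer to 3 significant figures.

0.00823 TB = 0.00748514 TiB and 13500 MiB = 0.0128746 TiB.
0.00748514 + 0.0128746 ≈ 0.0204 TiB.

0.0204 tebibytes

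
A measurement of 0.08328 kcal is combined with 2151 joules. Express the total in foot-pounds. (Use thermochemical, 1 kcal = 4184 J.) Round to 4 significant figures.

1843 foot-pounds

0.08328 kcal = 256.999 ft·lbf and 2151 J = 1586.50 ft·lbf.
256.999 + 1586.50 ≈ 1843 ft·lbf.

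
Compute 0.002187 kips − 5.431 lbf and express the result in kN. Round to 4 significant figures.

-0.01443 kN

0.002187 kip = 0.00972826 kN and 5.431 lbf = 0.0241583 kN.
0.00972826 − 0.0241583 ≈ -0.01443 kN.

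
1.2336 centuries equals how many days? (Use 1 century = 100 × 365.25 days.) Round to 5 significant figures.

1 century = 36525.0 d.
1.2336 × 36525.0 ≈ 45057 d.

45057 days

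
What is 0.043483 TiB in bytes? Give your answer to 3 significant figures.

1 tebibyte = 1.09951 × 10^12 B.
0.043483 × 1.09951 × 10^12 ≈ 4.78 × 10^10 B.

4.78 × 10^10 B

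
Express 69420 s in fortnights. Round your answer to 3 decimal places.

0.057 fortnight

1 s = 8.26720 × 10^-7 fortnights.
Then 69420 × 8.26720 × 10^-7 ≈ 0.057 fortnight.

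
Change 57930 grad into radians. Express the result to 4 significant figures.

910.0 rad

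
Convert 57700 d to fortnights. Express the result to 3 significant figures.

4120 fortnight

1 day = 0.0714286 fortnights.
So 57700 × 0.0714286 ≈ 4120 fortnight.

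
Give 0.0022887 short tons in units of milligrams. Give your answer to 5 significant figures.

2.0763 × 10^6 milligrams

1 short ton = 9.07185 × 10^8 mg.
Thus 0.0022887 × 9.07185 × 10^8 ≈ 2.0763 × 10^6 mg.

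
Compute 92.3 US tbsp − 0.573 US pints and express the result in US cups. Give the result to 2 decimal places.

92.3 US tbsp = 5.76875 US cup and 0.573 US pt = 1.14600 US cup.
5.76875 − 1.14600 ≈ 4.62 US cup.

4.62 US cup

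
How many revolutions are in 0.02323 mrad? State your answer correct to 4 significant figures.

3.697 × 10^-6 rev

1 mrad = 0.000159155 rev.
0.02323 × 0.000159155 ≈ 3.697 × 10^-6 rev.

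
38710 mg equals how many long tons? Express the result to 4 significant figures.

1 mg = 9.84207e-10 long ton.
Then 38710 × 9.84207e-10 ≈ 3.810e-5 long ton.

3.810e-5 long ton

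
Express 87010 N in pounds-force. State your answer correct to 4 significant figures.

1 N = 0.224809 pounds-force.
So 87010 × 0.224809 ≈ 19560 lbf.

19560 pounds-force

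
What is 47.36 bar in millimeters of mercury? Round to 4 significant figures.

1 bar = 750.062 mmHg.
Then 47.36 × 750.062 ≈ 35520 mmHg.

35520 millimeters of mercury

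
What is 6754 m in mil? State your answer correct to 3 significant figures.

2.66e+8 mils

1 meter = 39370.1 mil.
Then 6754 × 39370.1 ≈ 2.66e+8 mil.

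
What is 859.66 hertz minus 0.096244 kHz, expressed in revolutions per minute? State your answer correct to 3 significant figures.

45800 revolutions per minute

859.66 Hz = 51579.6 rpm and 0.096244 kHz = 5774.64 rpm.
51579.6 − 5774.64 ≈ 45800 rpm.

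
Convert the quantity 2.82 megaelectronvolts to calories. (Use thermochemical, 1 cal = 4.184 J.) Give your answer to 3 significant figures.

1.08 × 10^-13 calories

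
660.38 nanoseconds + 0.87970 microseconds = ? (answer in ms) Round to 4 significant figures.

0.001540 milliseconds

660.38 ns = 0.000660380 ms and 0.87970 μs = 0.000879700 ms.
0.000660380 + 0.000879700 ≈ 0.001540 ms.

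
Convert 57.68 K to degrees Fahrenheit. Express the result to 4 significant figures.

-355.8 degrees Fahrenheit

K = (°F + 459.67) × 5/9.
Applying the formula gives -355.8 °F.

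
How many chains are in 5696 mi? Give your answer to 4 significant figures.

1 mile = 80.0000 chain.
So 5696 × 80.0000 ≈ 455700 chain.

455700 chains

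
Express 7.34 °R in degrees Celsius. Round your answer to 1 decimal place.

-269.1 °C

°R = (°C + 273.15) × 9/5.
Applying the formula gives -269.1 °C.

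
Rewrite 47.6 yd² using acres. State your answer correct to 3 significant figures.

0.00983 acres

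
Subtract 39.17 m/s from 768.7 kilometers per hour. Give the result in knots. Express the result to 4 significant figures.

338.9 kn

768.7 km/h = 415.065 kn and 39.17 m/s = 76.1404 kn.
415.065 − 76.1404 ≈ 338.9 kn.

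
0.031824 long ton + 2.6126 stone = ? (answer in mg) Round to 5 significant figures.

4.8925e+7 milligrams

0.031824 long ton = 3.233468e+7 mg and 2.6126 st = 1.659078e+7 mg.
3.233468e+7 + 1.659078e+7 ≈ 4.8925e+7 mg.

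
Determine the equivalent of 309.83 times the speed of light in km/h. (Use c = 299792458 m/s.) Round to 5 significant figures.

3.3438 × 10^11 km/h

1 speed of light = 1.07925 × 10^9 kilometers per hour.
So 309.83 × 1.07925 × 10^9 ≈ 3.3438 × 10^11 km/h.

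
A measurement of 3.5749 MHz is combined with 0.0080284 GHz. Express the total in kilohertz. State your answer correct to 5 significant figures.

11603 kilohertz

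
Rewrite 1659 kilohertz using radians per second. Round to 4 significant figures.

1.042e+7 rad/s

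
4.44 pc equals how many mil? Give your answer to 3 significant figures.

5.39 × 10^21 mil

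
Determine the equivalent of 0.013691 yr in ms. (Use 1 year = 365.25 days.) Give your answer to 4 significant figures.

1 year = 3.15576e+10 ms.
Then 0.013691 × 3.15576e+10 ≈ 4.321e+8 ms.

4.321e+8 ms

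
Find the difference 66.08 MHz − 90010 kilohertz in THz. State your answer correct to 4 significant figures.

66.08 MHz = 6.60800e-5 THz and 90010 kHz = 9.00100e-5 THz.
6.60800e-5 − 9.00100e-5 ≈ -2.393e-5 THz.

-2.393e-5 terahertz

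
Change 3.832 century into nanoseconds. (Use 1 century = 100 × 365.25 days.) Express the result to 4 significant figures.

1 century = 3.15576 × 10^18 ns.
So 3.832 × 3.15576 × 10^18 ≈ 1.209 × 10^19 ns.

1.209 × 10^19 nanoseconds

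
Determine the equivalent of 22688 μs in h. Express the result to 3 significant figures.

1 microsecond = 2.77778e-10 hours.
Then 22688 × 2.77778e-10 ≈ 6.30e-6 h.

6.30e-6 hours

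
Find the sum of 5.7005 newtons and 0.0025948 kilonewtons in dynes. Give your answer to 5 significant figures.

5.7005 N = 570050 dyn and 0.0025948 kN = 259480 dyn.
570050 + 259480 ≈ 829530 dyn.

829530 dyn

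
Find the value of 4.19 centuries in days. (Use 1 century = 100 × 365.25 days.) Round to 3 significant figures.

153000 d

1 century = 36525.0 d.
Then 4.19 × 36525.0 ≈ 153000 d.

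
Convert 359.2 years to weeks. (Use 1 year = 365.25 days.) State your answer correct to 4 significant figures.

1 year = 52.1786 weeks.
359.2 × 52.1786 ≈ 18740 wk.

18740 weeks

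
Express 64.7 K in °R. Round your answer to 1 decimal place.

116.5 °R

°R = K × 9/5.
Applying the formula gives 116.5 °R.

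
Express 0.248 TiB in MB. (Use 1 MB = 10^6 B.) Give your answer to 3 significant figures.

1 tebibyte = 1.09951e+6 megabytes.
0.248 × 1.09951e+6 ≈ 273000 MB.

273000 megabytes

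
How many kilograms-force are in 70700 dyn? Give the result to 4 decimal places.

0.0721 kgf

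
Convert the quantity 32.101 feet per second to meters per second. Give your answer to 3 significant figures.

1 ft/s = 0.304800 m/s.
Thus 32.101 × 0.304800 ≈ 9.78 m/s.

9.78 meters per second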